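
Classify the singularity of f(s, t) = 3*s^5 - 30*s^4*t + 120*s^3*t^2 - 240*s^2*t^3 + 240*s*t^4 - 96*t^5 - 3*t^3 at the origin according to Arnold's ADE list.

E_8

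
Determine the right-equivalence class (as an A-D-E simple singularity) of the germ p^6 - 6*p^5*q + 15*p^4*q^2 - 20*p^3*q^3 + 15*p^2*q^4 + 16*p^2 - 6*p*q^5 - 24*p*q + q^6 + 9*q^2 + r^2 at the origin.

A5

The Hessian of f at 0 is [[32, -24, 0], [-24, 18, 0], [0, 0, 2]] with rank 2, so corank 1. A Groebner basis of the Jacobian ideal J(f) in C{p,q,r} is {q^5, p - 3*q/4, r}; counting standard monomials gives mu = 5. Corank 1: A-series; mu = 5 gives A_5.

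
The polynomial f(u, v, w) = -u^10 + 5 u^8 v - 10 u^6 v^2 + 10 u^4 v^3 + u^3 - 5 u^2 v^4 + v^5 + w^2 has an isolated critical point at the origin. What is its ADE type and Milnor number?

Type E8, Milnor number mu = 8.

The Hessian of f at 0 has rank 1. Corank 2; j^3 = u^3 is a perfect cube, so E-series; the 5-jet and mu = 8 give E_8.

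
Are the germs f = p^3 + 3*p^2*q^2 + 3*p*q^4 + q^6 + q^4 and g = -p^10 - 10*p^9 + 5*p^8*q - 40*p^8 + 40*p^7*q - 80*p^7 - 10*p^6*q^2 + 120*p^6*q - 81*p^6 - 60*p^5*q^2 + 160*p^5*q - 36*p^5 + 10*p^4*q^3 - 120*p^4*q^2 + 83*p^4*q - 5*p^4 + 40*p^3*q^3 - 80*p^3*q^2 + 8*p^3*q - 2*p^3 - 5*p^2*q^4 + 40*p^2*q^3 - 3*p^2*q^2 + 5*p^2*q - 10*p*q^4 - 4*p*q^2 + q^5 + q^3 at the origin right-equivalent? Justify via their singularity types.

No.

The Hessian of f at 0 is [[0, 0], [0, 0]] with rank 0, so corank 2. A Groebner basis of the Jacobian ideal J(f) in C{p,q} is {p^3, p^2*q, p^2/2 + p*q^2, q^3}; counting standard monomials gives mu = 6. Corank 2; j^3 = p^3 is a perfect cube, so E-series; the 4-jet and mu = 6 give E_6. The Hessian of g at 0 is [[0, 0], [0, 0]] with rank 0, so corank 2. A Groebner basis of the Jacobian ideal J(g) in C{p,q} is {p^3 + 9*p^2/4 - 7*p*q/2 + 5*q^2/4, p^2*q + 5*p^2/2 - 4*p*q + 3*q^2/2, 11*p^2/4 + p*q^2 - 9*p*q/2 + 7*q^2/4, 3*p^2 - 5*p*q + q^3 + 2*q^2}; counting standard monomials gives mu = 6. Corank 2; j^3 = -(p - q)^2*(2*p - q) has shape L^2 M (L != M), so D-series; mu = 6 gives D_6. f is E_6 but g is D_6, hence not right-equivalent.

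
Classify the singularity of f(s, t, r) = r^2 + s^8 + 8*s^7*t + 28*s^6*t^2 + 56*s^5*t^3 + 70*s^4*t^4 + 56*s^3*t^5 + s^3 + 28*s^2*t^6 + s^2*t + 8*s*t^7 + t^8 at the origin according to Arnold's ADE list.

The Hessian of f at 0 has rank 1. Corank 2; j^3 = s^2*(s + t) has shape L^2 M (L != M), so D-series; mu = 9 gives D_9.

D_9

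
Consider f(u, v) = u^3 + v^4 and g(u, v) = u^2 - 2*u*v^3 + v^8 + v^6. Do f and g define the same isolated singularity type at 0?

No.

The Hessian of f at 0 is [[0, 0], [0, 0]] with rank 0, so corank 2. A Groebner basis of the Jacobian ideal J(f) in C{u,v} is {v^3, u^2}; counting standard monomials gives mu = 6. Corank 2; j^3 = u^3 is a perfect cube, so E-series; the 4-jet and mu = 6 give E_6. The Hessian of g at 0 is [[2, 0], [0, 0]] with rank 1, so corank 1. A Groebner basis of the Jacobian ideal J(g) in C{u,v} is {u^3, u^2*v, -u + v^3}; counting standard monomials gives mu = 7. Corank 1: A-series; mu = 7 gives A_7. f is E_6 but g is A_7, hence not right-equivalent.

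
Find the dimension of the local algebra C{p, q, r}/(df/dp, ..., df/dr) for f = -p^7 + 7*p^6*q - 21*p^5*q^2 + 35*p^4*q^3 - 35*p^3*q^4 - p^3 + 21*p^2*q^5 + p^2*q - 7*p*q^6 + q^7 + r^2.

8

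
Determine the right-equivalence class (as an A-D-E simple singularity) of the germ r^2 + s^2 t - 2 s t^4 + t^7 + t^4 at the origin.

D5

The Hessian of f at 0 has rank 1. Corank 2; j^3 = s^2*t has shape L^2 M (L != M), so D-series; mu = 5 gives D_5.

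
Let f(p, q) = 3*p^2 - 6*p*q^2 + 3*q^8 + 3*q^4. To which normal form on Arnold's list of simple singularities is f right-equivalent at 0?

The Hessian of f at 0 has rank 1. Corank 1: A-series; mu = 7 gives A_7.

A_{7}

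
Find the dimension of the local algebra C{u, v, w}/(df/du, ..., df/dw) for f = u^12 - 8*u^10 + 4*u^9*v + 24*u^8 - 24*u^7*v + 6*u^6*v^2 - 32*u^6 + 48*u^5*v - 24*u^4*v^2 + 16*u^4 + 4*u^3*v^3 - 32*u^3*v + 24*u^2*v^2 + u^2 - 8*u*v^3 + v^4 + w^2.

3

The Hessian of f at 0 has rank 2. Corank 1: A-series; mu = 3 gives A_3.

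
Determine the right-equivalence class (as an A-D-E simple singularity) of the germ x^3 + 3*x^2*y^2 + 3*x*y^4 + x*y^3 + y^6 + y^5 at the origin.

The Hessian of f at 0 has rank 0. Corank 2; j^3 = x^3 is a perfect cube, so E-series; the 4-jet and mu = 7 give E_7.

E_7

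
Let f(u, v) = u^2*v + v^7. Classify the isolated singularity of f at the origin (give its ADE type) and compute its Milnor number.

The Hessian of f at 0 has rank 0. Corank 2; j^3 = u^2*v has shape L^2 M (L != M), so D-series; mu = 8 gives D_8.

Type D_8, Milnor number mu = 8.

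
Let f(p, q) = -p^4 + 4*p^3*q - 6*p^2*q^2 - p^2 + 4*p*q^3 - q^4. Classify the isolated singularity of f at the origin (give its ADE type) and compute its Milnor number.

Type A_3, Milnor number mu = 3.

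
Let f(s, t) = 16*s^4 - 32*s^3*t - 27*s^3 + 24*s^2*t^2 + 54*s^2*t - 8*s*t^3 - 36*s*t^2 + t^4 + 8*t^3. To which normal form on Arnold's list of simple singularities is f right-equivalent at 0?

E_{6}

The Hessian of f at 0 has rank 0. Corank 2; j^3 = -(3*s - 2*t)^3 is a perfect cube, so E-series; the 4-jet and mu = 6 give E_6.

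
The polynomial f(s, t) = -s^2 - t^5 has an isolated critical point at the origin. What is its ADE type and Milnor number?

Type A_4, Milnor number mu = 4.

The Hessian of f at 0 has rank 1. Corank 1: A-series; mu = 4 gives A_4.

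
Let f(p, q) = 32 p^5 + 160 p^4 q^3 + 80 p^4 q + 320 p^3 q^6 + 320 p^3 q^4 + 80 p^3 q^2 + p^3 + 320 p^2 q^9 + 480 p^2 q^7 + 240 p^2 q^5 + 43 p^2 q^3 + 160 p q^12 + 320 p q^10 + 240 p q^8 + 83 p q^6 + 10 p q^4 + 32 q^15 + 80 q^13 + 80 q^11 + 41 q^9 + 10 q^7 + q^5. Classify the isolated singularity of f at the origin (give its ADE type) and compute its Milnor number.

The Hessian of f at 0 has rank 0. Corank 2; j^3 = p^3 is a perfect cube, so E-series; the 5-jet and mu = 8 give E_8.

Type E8, Milnor number mu = 8.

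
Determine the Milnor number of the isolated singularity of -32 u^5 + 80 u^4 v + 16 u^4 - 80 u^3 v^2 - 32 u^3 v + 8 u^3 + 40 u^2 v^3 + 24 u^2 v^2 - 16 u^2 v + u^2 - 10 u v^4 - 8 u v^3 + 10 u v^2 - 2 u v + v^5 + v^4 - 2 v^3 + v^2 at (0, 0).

4

The Hessian of f at 0 is [[2, -2], [-2, 2]] with rank 1, so corank 1. A Groebner basis of the Jacobian ideal J(f) in C{u,v} is {-u/4 + v^3 - v^2/4 + v/4, u^2 + u/2 - v^2/2 - v/2, u*v + u/4 - 3*v^2/4 - v/4}; counting standard monomials gives mu = 4. Corank 1: A-series; mu = 4 gives A_4.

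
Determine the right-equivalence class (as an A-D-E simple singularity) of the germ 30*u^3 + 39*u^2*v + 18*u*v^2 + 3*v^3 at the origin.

The Hessian of f at 0 is [[0, 0], [0, 0]] with rank 0, so corank 2. A Groebner basis of the Jacobian ideal J(f) in C{u,v} is {v^3, u^2 - 3*v^2/11, u*v + 6*v^2/11}; counting standard monomials gives mu = 4. Corank 2; j^3 = 3*(2*u + v)*(5*u^2 + 4*u*v + v^2) splits into three distinct lines over C (the quadratic factor has nonzero discriminant), so D_4.

D4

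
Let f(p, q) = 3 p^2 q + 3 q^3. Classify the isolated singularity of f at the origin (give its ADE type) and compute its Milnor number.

The Hessian of f at 0 has rank 0. Corank 2; j^3 = 3*q*(p^2 + q^2) splits into three distinct lines over C (the quadratic factor has nonzero discriminant), so D_4.

Type D4, Milnor number mu = 4.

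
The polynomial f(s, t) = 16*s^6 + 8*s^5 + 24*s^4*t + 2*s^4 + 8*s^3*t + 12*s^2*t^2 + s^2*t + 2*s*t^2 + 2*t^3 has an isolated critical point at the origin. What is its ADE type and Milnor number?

The Hessian of f at 0 has rank 0. Corank 2; j^3 = t*(s^2 + 2*s*t + 2*t^2) splits into three distinct lines over C (the quadratic factor has nonzero discriminant), so D_4.

Type D_{4}, Milnor number mu = 4.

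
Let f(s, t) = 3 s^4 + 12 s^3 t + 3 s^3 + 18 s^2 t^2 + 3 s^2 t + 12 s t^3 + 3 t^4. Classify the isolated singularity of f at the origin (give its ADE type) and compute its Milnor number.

Type D_5, Milnor number mu = 5.

The Hessian of f at 0 has rank 0. Corank 2; j^3 = 3*s^2*(s + t) has shape L^2 M (L != M), so D-series; mu = 5 gives D_5.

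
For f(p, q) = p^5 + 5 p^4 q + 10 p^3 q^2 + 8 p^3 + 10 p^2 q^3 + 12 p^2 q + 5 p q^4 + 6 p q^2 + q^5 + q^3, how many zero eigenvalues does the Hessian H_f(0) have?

Hessian at 0 has rank 0.

2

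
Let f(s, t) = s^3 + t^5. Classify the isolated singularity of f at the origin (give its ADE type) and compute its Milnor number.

Type E8, Milnor number mu = 8.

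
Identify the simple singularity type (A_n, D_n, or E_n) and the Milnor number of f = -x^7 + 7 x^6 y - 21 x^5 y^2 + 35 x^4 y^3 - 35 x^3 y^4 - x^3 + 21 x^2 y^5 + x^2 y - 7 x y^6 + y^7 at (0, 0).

The Hessian of f at 0 is [[0, 0], [0, 0]] with rank 0, so corank 2. A Groebner basis of the Jacobian ideal J(f) in C{x,y} is {x*y/7 + y^6, x*y^2, x^2 - x*y}; counting standard monomials gives mu = 8. Corank 2; j^3 = -x^2*(x - y) has shape L^2 M (L != M), so D-series; mu = 8 gives D_8.

Type D8, Milnor number mu = 8.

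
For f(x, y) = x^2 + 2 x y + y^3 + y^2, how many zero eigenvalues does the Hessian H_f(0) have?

The Hessian at 0 is [[2, 2], [2, 2]] of rank 1; hence corank 1.

1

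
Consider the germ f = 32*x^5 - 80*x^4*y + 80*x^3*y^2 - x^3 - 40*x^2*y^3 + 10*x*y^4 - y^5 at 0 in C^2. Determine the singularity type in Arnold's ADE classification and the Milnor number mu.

Type E8, Milnor number mu = 8.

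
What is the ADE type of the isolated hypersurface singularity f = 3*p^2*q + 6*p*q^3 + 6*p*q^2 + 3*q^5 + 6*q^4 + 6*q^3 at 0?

D4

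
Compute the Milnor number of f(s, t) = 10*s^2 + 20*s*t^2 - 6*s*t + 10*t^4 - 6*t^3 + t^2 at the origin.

The Hessian of f at 0 is [[20, -6], [-6, 2]] with rank 2, so corank 0. A Groebner basis of the Jacobian ideal J(f) in C{s,t} is {s, t}; counting standard monomials gives mu = 1. Corank 0: nondegenerate Morse point, so A_1.

1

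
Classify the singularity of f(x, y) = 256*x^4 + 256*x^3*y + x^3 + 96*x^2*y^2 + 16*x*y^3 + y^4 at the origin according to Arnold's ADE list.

E_6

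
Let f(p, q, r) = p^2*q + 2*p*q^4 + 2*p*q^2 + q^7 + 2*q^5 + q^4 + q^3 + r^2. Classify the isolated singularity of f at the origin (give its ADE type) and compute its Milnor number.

Type D_{5}, Milnor number mu = 5.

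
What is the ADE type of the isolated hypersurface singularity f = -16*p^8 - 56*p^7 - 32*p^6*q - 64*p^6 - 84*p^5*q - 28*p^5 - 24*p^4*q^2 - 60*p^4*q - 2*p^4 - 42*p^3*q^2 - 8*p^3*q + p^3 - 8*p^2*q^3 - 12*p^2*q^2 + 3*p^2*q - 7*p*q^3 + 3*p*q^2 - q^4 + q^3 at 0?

The Hessian of f at 0 has rank 0. Corank 2; j^3 = (p + q)^3 is a perfect cube, so E-series; the 4-jet and mu = 7 give E_7.

E_{7}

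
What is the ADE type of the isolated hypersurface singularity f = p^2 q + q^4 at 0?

The Hessian of f at 0 has rank 0. Corank 2; j^3 = p^2*q has shape L^2 M (L != M), so D-series; mu = 5 gives D_5.

D5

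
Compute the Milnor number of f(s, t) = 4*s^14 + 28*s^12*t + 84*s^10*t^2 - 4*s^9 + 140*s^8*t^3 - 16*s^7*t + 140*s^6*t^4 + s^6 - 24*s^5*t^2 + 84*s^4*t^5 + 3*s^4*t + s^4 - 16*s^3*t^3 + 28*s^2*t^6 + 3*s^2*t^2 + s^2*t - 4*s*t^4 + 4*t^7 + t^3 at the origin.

4

The Hessian of f at 0 has rank 0. Corank 2; j^3 = t*(s^2 + t^2) splits into three distinct lines over C (the quadratic factor has nonzero discriminant), so D_4.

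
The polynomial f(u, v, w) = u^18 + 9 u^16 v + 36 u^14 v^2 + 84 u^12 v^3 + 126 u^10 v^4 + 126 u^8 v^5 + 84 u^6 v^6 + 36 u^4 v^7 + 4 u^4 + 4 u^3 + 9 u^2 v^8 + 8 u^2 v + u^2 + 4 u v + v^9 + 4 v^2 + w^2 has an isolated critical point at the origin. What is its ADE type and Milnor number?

Type A_8, Milnor number mu = 8.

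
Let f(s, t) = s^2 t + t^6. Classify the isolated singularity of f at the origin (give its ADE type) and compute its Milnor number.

Type D_{7}, Milnor number mu = 7.

The Hessian of f at 0 has rank 0. Corank 2; j^3 = s^2*t has shape L^2 M (L != M), so D-series; mu = 7 gives D_7.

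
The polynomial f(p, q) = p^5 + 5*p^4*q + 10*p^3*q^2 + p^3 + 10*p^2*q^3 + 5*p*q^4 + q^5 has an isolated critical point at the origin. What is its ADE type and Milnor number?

The Hessian of f at 0 is [[0, 0], [0, 0]] with rank 0, so corank 2. A Groebner basis of the Jacobian ideal J(f) in C{p,q} is {q^5, p*q^3 + q^4/4, p^2}; counting standard monomials gives mu = 8. Corank 2; j^3 = p^3 is a perfect cube, so E-series; the 5-jet and mu = 8 give E_8.

Type E8, Milnor number mu = 8.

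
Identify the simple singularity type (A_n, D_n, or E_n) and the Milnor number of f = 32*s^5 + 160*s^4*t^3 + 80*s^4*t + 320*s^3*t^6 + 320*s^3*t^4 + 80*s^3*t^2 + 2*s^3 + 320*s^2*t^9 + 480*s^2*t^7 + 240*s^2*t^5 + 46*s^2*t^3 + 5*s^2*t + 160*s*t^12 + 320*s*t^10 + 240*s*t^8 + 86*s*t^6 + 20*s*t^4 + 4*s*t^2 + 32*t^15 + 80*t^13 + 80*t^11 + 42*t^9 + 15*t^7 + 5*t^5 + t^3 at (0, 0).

Type D_{6}, Milnor number mu = 6.

The Hessian of f at 0 has rank 0. Corank 2; j^3 = (s + t)^2*(2*s + t) has shape L^2 M (L != M), so D-series; mu = 6 gives D_6.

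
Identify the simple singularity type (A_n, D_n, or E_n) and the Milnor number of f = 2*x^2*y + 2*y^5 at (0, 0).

The Hessian of f at 0 has rank 0. Corank 2; j^3 = 2*x^2*y has shape L^2 M (L != M), so D-series; mu = 6 gives D_6.

Type D_{6}, Milnor number mu = 6.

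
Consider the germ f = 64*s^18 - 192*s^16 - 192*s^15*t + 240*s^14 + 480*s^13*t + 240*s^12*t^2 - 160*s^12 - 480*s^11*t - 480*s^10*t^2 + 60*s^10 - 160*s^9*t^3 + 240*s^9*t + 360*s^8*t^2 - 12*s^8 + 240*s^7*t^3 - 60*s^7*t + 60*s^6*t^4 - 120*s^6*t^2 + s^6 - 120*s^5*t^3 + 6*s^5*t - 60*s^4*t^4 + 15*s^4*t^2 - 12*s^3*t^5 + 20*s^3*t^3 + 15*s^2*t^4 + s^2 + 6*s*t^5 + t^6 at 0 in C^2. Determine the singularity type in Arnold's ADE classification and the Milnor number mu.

Type A_{5}, Milnor number mu = 5.

The Hessian of f at 0 has rank 1. Corank 1: A-series; mu = 5 gives A_5.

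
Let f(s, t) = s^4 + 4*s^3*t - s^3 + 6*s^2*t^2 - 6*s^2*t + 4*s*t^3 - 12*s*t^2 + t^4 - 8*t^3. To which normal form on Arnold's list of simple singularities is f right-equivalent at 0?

E6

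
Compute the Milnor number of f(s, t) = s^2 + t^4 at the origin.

3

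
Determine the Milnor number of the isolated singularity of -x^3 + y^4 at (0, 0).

6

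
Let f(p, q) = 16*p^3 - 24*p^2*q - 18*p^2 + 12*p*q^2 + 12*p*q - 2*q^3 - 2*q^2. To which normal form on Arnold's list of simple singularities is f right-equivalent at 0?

A2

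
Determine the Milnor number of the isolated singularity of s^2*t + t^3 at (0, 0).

The Hessian of f at 0 is [[0, 0], [0, 0]] with rank 0, so corank 2. A Groebner basis of the Jacobian ideal J(f) in C{s,t} is {t^3, s^2 + 3*t^2, s*t}; counting standard monomials gives mu = 4. Corank 2; j^3 = t*(s^2 + t^2) splits into three distinct lines over C (the quadratic factor has nonzero discriminant), so D_4.

4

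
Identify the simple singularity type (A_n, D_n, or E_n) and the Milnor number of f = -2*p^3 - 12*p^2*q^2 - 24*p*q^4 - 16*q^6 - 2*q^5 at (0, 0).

Type E8, Milnor number mu = 8.

The Hessian of f at 0 is [[0, 0], [0, 0]] with rank 0, so corank 2. A Groebner basis of the Jacobian ideal J(f) in C{p,q} is {q^4, p^3, p^2/4 + p*q^2}; counting standard monomials gives mu = 8. Corank 2; j^3 = -2*p^3 is a perfect cube, so E-series; the 5-jet and mu = 8 give E_8.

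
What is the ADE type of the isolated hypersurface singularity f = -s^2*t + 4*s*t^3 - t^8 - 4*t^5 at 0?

D_9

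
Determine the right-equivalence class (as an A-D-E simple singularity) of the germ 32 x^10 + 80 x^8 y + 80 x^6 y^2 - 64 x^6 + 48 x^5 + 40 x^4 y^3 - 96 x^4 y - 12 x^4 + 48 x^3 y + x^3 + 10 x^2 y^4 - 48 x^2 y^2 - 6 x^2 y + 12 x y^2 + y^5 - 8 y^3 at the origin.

E_8

The Hessian of f at 0 is [[0, 0], [0, 0]] with rank 0, so corank 2. A Groebner basis of the Jacobian ideal J(f) in C{x,y} is {-x^2/512 + x*y^3 + x*y^2/16 + x*y/128 - y^3/8 - y^2/128, y^4, x^3 - 3*x^2/8 + 3*x*y/2 - 8*y^3 - 3*y^2/2, x^2*y - x^2/16 - 2*x*y^2 + x*y/4 - y^2/4}; counting standard monomials gives mu = 8. Corank 2; j^3 = (x - 2*y)^3 is a perfect cube, so E-series; the 5-jet and mu = 8 give E_8.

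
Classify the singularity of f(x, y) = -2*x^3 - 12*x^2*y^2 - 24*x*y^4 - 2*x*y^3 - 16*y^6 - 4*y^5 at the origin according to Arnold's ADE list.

E7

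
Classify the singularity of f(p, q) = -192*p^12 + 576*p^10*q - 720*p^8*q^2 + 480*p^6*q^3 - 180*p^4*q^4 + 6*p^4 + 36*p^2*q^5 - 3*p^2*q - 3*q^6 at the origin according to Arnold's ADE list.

D_7

The Hessian of f at 0 has rank 0. Corank 2; j^3 = -3*p^2*q has shape L^2 M (L != M), so D-series; mu = 7 gives D_7.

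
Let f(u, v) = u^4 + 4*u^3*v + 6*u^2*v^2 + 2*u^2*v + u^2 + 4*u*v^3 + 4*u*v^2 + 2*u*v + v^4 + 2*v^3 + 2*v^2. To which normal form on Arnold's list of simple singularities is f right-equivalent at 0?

The Hessian of f at 0 has rank 2. Corank 0: nondegenerate Morse point, so A_1.

A_1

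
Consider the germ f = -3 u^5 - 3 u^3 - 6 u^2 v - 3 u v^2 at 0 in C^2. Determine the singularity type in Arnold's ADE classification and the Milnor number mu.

The Hessian of f at 0 has rank 0. Corank 2; j^3 = -3*u*(u + v)^2 has shape L^2 M (L != M), so D-series; mu = 6 gives D_6.

Type D_{6}, Milnor number mu = 6.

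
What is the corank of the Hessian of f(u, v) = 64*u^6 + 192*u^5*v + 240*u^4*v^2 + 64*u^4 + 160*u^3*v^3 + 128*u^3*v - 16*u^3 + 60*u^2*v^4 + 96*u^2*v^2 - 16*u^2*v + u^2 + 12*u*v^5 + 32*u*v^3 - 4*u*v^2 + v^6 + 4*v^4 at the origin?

1

Hessian at 0 has rank 1.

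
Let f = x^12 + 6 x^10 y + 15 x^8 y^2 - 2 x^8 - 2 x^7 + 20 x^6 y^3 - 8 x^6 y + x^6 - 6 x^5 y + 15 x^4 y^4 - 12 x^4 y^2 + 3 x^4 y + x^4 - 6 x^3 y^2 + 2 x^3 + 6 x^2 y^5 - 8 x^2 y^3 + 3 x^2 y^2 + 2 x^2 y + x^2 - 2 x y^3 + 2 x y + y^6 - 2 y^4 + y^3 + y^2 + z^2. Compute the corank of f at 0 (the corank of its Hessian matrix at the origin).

The Hessian at 0 is [[2, 2, 0], [2, 2, 0], [0, 0, 2]] of rank 2; hence corank 1.

1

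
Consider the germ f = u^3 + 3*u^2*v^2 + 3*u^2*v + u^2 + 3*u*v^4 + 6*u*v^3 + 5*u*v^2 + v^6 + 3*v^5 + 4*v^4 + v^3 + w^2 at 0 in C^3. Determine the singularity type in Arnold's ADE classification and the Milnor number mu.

The Hessian of f at 0 is [[2, 0, 0], [0, 0, 0], [0, 0, 2]] with rank 2, so corank 1. A Groebner basis of the Jacobian ideal J(f) in C{u,v,w} is {v^2, u, w}; counting standard monomials gives mu = 2. Corank 1: A-series; mu = 2 gives A_2.

Type A2, Milnor number mu = 2.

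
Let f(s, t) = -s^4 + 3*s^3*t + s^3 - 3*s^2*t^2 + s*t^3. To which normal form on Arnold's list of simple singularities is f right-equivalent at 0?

E_{7}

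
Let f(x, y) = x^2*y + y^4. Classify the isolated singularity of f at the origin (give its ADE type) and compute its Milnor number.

Type D_{5}, Milnor number mu = 5.

The Hessian of f at 0 has rank 0. Corank 2; j^3 = x^2*y has shape L^2 M (L != M), so D-series; mu = 5 gives D_5.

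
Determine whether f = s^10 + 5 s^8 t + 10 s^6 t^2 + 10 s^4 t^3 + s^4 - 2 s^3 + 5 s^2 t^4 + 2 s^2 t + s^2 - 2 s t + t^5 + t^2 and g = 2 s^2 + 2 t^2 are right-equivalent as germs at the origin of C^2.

No.

The Hessian of f at 0 is [[2, -2], [-2, 2]] with rank 1, so corank 1. A Groebner basis of the Jacobian ideal J(f) in C{s,t} is {-s/2 + t^3 + t^2/2 + t/2, s^2 - s + t, s*t - s/2 - t^2/2 + t/2}; counting standard monomials gives mu = 4. Corank 1: A-series; mu = 4 gives A_4. The Hessian of g at 0 is [[4, 0], [0, 4]] with rank 2, so corank 0. A Groebner basis of the Jacobian ideal J(g) in C{s,t} is {s, t}; counting standard monomials gives mu = 1. Corank 0: nondegenerate Morse point, so A_1. f is A_4 but g is A_1, hence not right-equivalent.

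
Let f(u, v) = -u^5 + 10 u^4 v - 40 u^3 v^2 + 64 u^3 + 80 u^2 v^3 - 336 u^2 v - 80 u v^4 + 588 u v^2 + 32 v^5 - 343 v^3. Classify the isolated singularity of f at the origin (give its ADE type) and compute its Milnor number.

The Hessian of f at 0 is [[0, 0], [0, 0]] with rank 0, so corank 2. A Groebner basis of the Jacobian ideal J(f) in C{u,v} is {v^5, u*v^3 - 29*v^4/16, u^2 - 7*u*v/2 + 49*v^2/16}; counting standard monomials gives mu = 8. Corank 2; j^3 = (4*u - 7*v)^3 is a perfect cube, so E-series; the 5-jet and mu = 8 give E_8.

Type E_{8}, Milnor number mu = 8.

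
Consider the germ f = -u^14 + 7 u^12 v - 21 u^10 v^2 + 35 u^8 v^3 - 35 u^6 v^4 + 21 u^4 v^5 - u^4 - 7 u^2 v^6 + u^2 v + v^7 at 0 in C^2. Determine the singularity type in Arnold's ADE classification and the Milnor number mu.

Type D8, Milnor number mu = 8.

The Hessian of f at 0 is [[0, 0], [0, 0]] with rank 0, so corank 2. A Groebner basis of the Jacobian ideal J(f) in C{u,v} is {u^2/7 + v^6, u^3, u*v}; counting standard monomials gives mu = 8. Corank 2; j^3 = u^2*v has shape L^2 M (L != M), so D-series; mu = 8 gives D_8.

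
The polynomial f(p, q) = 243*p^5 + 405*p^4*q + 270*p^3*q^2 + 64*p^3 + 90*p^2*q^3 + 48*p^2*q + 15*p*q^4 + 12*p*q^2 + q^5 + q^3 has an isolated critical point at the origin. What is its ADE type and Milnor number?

Type E8, Milnor number mu = 8.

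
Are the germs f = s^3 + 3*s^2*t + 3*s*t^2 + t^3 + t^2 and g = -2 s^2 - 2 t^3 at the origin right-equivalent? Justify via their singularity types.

The Hessian of f at 0 has rank 1. Corank 1: A-series; mu = 2 gives A_2. The Hessian of g at 0 has rank 1. Corank 1: A-series; mu = 2 gives A_2. Both have type A_2, hence right-equivalent.

Yes.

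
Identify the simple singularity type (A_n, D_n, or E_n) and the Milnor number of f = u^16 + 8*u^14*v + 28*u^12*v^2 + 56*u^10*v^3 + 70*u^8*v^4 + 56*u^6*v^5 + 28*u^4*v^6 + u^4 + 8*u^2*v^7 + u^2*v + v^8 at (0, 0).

Type D_{9}, Milnor number mu = 9.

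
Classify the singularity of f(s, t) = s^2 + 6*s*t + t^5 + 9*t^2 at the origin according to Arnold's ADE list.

The Hessian of f at 0 has rank 1. Corank 1: A-series; mu = 4 gives A_4.

A_{4}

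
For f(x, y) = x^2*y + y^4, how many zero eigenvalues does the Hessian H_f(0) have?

2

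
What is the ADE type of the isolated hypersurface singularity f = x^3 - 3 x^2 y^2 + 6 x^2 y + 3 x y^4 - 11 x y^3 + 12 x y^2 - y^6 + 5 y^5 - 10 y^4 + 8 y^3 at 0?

The Hessian of f at 0 has rank 0. Corank 2; j^3 = (x + 2*y)^3 is a perfect cube, so E-series; the 4-jet and mu = 7 give E_7.

E_7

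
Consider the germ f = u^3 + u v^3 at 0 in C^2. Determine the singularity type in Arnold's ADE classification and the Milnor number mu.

Type E7, Milnor number mu = 7.

The Hessian of f at 0 has rank 0. Corank 2; j^3 = u^3 is a perfect cube, so E-series; the 4-jet and mu = 7 give E_7.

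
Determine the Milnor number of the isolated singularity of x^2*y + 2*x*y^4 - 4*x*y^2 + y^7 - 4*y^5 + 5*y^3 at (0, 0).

4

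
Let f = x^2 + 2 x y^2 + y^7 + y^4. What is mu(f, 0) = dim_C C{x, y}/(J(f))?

6

The Hessian of f at 0 is [[2, 0], [0, 0]] with rank 1, so corank 1. A Groebner basis of the Jacobian ideal J(f) in C{x,y} is {x^3, x + y^2}; counting standard monomials gives mu = 6. Corank 1: A-series; mu = 6 gives A_6.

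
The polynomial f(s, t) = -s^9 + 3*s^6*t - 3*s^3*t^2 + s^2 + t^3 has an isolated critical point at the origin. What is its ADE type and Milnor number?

Type A_{2}, Milnor number mu = 2.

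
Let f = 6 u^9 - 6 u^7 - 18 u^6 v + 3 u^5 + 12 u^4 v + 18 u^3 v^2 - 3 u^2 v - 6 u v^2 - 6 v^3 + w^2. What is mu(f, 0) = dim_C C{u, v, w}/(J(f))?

4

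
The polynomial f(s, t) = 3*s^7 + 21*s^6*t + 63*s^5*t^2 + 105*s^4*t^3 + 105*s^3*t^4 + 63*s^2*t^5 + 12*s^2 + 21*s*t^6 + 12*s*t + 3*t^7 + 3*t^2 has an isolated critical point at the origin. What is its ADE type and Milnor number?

Type A_6, Milnor number mu = 6.

The Hessian of f at 0 has rank 1. Corank 1: A-series; mu = 6 gives A_6.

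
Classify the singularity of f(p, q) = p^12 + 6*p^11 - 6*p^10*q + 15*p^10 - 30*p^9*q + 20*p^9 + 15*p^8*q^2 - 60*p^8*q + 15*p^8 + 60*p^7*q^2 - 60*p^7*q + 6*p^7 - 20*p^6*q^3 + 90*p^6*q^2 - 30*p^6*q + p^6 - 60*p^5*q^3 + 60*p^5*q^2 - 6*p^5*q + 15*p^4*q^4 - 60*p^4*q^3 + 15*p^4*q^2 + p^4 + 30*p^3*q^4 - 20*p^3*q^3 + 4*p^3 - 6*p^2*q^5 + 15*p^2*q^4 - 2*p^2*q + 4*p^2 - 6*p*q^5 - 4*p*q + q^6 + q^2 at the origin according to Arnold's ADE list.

The Hessian of f at 0 has rank 1. Corank 1: A-series; mu = 5 gives A_5.

A5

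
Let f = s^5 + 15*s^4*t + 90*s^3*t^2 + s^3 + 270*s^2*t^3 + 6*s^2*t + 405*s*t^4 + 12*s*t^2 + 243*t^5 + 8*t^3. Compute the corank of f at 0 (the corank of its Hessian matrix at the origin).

2

The Hessian at 0 is [[0, 0], [0, 0]] of rank 0; hence corank 2.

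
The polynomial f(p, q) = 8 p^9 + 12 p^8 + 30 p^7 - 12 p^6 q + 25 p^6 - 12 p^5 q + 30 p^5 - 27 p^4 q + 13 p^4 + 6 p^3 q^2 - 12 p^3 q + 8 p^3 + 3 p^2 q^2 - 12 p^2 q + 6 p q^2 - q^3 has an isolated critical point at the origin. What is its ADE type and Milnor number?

Type E_6, Milnor number mu = 6.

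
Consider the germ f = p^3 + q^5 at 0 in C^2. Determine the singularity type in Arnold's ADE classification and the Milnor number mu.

Type E_8, Milnor number mu = 8.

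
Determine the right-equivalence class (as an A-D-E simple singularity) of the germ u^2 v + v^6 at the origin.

D_{7}

The Hessian of f at 0 is [[0, 0], [0, 0]] with rank 0, so corank 2. A Groebner basis of the Jacobian ideal J(f) in C{u,v} is {u^2/6 + v^5, u^3, u*v}; counting standard monomials gives mu = 7. Corank 2; j^3 = u^2*v has shape L^2 M (L != M), so D-series; mu = 7 gives D_7.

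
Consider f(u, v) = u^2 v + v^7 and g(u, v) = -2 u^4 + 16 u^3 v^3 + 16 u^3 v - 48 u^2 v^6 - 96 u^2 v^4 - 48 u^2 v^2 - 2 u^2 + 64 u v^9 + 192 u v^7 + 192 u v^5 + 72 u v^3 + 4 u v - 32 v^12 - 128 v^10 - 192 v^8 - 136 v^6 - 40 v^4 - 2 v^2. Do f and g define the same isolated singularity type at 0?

No.

The Hessian of f at 0 has rank 0. Corank 2; j^3 = u^2*v has shape L^2 M (L != M), so D-series; mu = 8 gives D_8. The Hessian of g at 0 has rank 1. Corank 1: A-series; mu = 3 gives A_3. f is D_8 but g is A_3, hence not right-equivalent.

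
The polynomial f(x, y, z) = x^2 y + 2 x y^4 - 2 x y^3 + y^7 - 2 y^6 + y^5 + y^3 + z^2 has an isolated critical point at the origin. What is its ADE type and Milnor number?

Type D_{4}, Milnor number mu = 4.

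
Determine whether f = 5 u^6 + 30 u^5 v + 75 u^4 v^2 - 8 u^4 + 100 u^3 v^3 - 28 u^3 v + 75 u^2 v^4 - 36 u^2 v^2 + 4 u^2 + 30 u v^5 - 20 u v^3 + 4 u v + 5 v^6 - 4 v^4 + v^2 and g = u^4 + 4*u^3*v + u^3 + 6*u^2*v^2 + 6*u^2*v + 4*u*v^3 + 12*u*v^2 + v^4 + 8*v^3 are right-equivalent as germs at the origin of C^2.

No.

The Hessian of f at 0 has rank 1. Corank 1: A-series; mu = 5 gives A_5. The Hessian of g at 0 has rank 0. Corank 2; j^3 = (u + 2*v)^3 is a perfect cube, so E-series; the 4-jet and mu = 6 give E_6. f is A_5 but g is E_6, hence not right-equivalent.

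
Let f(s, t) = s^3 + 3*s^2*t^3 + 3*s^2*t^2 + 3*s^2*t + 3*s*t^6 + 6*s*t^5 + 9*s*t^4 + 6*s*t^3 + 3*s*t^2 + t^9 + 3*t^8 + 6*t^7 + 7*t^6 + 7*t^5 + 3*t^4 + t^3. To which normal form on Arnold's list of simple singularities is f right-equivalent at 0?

E_8

The Hessian of f at 0 is [[0, 0], [0, 0]] with rank 0, so corank 2. A Groebner basis of the Jacobian ideal J(f) in C{s,t} is {s^2/2 + s*t^3 + s*t^2 + s*t + t^3 + t^2/2, t^4, s^3 + 3*s^2 + 3*s*t^2 + 6*s*t + 4*t^3 + 3*t^2, s^2*t - s^2 - 2*s*t - t^3 - t^2}; counting standard monomials gives mu = 8. Corank 2; j^3 = (s + t)^3 is a perfect cube, so E-series; the 5-jet and mu = 8 give E_8.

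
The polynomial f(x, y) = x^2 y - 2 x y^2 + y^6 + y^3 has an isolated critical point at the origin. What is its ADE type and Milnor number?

The Hessian of f at 0 has rank 0. Corank 2; j^3 = y*(x - y)^2 has shape L^2 M (L != M), so D-series; mu = 7 gives D_7.

Type D7, Milnor number mu = 7.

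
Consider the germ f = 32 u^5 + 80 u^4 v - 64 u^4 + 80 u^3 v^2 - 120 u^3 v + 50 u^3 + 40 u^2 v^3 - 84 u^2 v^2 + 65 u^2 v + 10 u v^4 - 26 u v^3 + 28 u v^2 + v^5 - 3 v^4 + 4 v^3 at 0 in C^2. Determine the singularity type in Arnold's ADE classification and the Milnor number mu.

Type D_5, Milnor number mu = 5.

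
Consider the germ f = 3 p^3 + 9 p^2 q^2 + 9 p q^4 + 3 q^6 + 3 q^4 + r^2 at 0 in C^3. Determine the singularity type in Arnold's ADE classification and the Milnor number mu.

The Hessian of f at 0 is [[0, 0, 0], [0, 0, 0], [0, 0, 2]] with rank 1, so corank 2. A Groebner basis of the Jacobian ideal J(f) in C{p,q,r} is {p^3, p^2*q, p^2/2 + p*q^2, q^3, r}; counting standard monomials gives mu = 6. Corank 2; j^3 = 3*p^3 is a perfect cube, so E-series; the 4-jet and mu = 6 give E_6.

Type E6, Milnor number mu = 6.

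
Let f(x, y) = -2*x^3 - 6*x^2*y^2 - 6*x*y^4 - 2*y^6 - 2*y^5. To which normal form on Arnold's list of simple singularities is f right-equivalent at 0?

E_{8}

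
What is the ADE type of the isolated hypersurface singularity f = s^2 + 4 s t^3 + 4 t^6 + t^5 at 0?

A_{4}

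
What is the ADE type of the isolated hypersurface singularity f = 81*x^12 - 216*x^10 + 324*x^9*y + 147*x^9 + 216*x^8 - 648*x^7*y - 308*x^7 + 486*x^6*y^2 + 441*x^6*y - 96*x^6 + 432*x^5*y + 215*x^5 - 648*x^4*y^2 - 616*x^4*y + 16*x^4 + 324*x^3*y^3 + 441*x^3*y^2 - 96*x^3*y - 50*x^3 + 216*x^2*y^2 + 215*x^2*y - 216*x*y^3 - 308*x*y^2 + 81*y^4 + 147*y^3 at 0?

D5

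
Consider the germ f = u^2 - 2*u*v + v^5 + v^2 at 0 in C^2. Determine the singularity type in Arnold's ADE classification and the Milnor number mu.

The Hessian of f at 0 has rank 1. Corank 1: A-series; mu = 4 gives A_4.

Type A_4, Milnor number mu = 4.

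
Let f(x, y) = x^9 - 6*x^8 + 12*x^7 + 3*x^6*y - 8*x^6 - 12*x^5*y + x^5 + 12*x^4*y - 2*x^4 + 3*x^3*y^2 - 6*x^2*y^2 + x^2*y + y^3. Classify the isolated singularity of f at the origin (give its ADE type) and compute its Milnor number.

Type D_4, Milnor number mu = 4.

The Hessian of f at 0 has rank 0. Corank 2; j^3 = y*(x^2 + y^2) splits into three distinct lines over C (the quadratic factor has nonzero discriminant), so D_4.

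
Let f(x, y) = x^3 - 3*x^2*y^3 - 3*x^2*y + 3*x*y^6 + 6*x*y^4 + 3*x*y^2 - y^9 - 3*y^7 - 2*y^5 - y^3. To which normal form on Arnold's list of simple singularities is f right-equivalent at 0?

The Hessian of f at 0 has rank 0. Corank 2; j^3 = (x - y)^3 is a perfect cube, so E-series; the 5-jet and mu = 8 give E_8.

E_{8}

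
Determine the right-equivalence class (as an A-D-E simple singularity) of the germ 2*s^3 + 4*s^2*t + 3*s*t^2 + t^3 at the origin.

D4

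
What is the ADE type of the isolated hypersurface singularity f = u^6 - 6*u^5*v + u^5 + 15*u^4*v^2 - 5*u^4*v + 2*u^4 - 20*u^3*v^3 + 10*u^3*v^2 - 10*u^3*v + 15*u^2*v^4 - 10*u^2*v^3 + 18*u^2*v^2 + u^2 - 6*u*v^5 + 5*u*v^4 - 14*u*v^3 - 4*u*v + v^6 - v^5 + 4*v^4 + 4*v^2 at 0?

A_{4}

The Hessian of f at 0 has rank 1. Corank 1: A-series; mu = 4 gives A_4.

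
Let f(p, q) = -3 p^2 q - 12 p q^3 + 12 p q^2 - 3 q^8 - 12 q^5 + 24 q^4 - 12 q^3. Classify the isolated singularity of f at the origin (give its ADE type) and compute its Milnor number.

Type D_9, Milnor number mu = 9.

The Hessian of f at 0 has rank 0. Corank 2; j^3 = -3*q*(p - 2*q)^2 has shape L^2 M (L != M), so D-series; mu = 9 gives D_9.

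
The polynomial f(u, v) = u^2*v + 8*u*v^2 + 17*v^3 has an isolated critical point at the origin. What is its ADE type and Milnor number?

Type D_4, Milnor number mu = 4.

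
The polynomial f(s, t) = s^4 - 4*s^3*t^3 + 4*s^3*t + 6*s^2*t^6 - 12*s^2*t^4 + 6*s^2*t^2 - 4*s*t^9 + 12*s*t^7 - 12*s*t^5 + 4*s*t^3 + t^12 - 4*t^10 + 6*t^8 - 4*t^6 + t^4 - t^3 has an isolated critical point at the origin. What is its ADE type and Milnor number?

Type E_6, Milnor number mu = 6.

The Hessian of f at 0 has rank 0. Corank 2; j^3 = -t^3 is a perfect cube, so E-series; the 4-jet and mu = 6 give E_6.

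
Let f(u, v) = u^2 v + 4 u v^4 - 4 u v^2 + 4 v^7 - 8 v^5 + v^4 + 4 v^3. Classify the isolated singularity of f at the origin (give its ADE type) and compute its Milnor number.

Type D5, Milnor number mu = 5.

The Hessian of f at 0 has rank 0. Corank 2; j^3 = v*(u - 2*v)^2 has shape L^2 M (L != M), so D-series; mu = 5 gives D_5.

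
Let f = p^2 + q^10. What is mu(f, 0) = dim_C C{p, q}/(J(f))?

9

The Hessian of f at 0 is [[2, 0], [0, 0]] with rank 1, so corank 1. A Groebner basis of the Jacobian ideal J(f) in C{p,q} is {q^9, p}; counting standard monomials gives mu = 9. Corank 1: A-series; mu = 9 gives A_9.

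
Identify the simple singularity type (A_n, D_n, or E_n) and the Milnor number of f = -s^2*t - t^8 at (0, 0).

The Hessian of f at 0 has rank 0. Corank 2; j^3 = -s^2*t has shape L^2 M (L != M), so D-series; mu = 9 gives D_9.

Type D_9, Milnor number mu = 9.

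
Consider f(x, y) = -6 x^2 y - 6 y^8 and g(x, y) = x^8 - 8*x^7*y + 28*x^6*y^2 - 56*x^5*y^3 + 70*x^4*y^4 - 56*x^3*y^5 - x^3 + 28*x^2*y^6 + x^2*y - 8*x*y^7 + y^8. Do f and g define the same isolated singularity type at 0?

The Hessian of f at 0 has rank 0. Corank 2; j^3 = -6*x^2*y has shape L^2 M (L != M), so D-series; mu = 9 gives D_9. The Hessian of g at 0 has rank 0. Corank 2; j^3 = -x^2*(x - y) has shape L^2 M (L != M), so D-series; mu = 9 gives D_9. Both have type D_9, hence right-equivalent.

Yes.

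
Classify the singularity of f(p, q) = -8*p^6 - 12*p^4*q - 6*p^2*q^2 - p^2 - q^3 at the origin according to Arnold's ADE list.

A_2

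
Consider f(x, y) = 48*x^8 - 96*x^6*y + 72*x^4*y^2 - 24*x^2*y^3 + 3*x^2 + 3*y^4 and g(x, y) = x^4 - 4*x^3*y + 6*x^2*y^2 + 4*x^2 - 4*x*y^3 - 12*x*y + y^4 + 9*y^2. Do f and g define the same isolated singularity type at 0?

Yes.

The Hessian of f at 0 has rank 1. Corank 1: A-series; mu = 3 gives A_3. The Hessian of g at 0 has rank 1. Corank 1: A-series; mu = 3 gives A_3. Both have type A_3, hence right-equivalent.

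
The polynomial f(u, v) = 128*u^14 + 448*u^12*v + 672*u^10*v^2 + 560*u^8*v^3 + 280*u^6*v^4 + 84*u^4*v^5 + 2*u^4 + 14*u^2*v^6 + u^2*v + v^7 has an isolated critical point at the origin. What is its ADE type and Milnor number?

The Hessian of f at 0 has rank 0. Corank 2; j^3 = u^2*v has shape L^2 M (L != M), so D-series; mu = 8 gives D_8.

Type D8, Milnor number mu = 8.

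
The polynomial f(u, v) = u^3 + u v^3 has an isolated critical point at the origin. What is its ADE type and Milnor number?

Type E_7, Milnor number mu = 7.

The Hessian of f at 0 has rank 0. Corank 2; j^3 = u^3 is a perfect cube, so E-series; the 4-jet and mu = 7 give E_7.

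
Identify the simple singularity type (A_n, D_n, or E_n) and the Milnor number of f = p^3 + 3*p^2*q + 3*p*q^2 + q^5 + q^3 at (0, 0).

The Hessian of f at 0 has rank 0. Corank 2; j^3 = (p + q)^3 is a perfect cube, so E-series; the 5-jet and mu = 8 give E_8.

Type E_8, Milnor number mu = 8.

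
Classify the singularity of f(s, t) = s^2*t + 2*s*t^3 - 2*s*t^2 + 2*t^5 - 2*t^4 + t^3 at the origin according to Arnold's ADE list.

The Hessian of f at 0 is [[0, 0], [0, 0]] with rank 0, so corank 2. A Groebner basis of the Jacobian ideal J(f) in C{s,t} is {s^3 - 3*s^2/4 + 5*s*t/2 - 7*t^2/4, s^2*t - s^2/2 + 2*s*t - 3*t^2/2, -s^2/4 + s*t^2 + 3*s*t/2 - 5*t^2/4, s*t + t^3 - t^2}; counting standard monomials gives mu = 6. Corank 2; j^3 = t*(s - t)^2 has shape L^2 M (L != M), so D-series; mu = 6 gives D_6.

D_{6}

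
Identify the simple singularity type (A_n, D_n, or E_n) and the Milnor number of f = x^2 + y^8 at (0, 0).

The Hessian of f at 0 has rank 1. Corank 1: A-series; mu = 7 gives A_7.

Type A_{7}, Milnor number mu = 7.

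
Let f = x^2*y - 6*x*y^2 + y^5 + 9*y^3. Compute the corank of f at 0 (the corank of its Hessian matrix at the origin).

The Hessian at 0 is [[0, 0], [0, 0]] of rank 0; hence corank 2.

2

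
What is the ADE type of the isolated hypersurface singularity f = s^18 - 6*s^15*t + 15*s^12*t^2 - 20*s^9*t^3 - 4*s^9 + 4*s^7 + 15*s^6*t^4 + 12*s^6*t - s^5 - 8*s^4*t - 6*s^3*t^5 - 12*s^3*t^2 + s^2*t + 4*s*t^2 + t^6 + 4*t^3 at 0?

The Hessian of f at 0 has rank 0. Corank 2; j^3 = t*(s + 2*t)^2 has shape L^2 M (L != M), so D-series; mu = 7 gives D_7.

D7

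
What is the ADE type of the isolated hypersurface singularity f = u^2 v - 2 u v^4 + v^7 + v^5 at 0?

D_6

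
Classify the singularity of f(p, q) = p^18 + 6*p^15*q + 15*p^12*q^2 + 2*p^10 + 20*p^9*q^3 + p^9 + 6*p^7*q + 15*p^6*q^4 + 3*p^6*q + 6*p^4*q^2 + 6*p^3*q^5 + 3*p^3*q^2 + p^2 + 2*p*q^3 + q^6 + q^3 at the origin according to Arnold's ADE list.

The Hessian of f at 0 has rank 1. Corank 1: A-series; mu = 2 gives A_2.

A_2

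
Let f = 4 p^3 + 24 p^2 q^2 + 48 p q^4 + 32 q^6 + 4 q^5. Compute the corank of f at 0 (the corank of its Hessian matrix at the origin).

Hessian at 0 has rank 0.

2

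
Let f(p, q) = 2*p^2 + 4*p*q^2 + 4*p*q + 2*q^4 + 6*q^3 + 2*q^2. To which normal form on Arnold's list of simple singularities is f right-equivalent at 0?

The Hessian of f at 0 is [[4, 4], [4, 4]] with rank 1, so corank 1. A Groebner basis of the Jacobian ideal J(f) in C{p,q} is {q^2, p + q}; counting standard monomials gives mu = 2. Corank 1: A-series; mu = 2 gives A_2.

A2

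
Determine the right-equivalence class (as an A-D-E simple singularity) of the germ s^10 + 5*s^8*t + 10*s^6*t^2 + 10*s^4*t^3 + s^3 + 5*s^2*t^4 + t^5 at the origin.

The Hessian of f at 0 has rank 0. Corank 2; j^3 = s^3 is a perfect cube, so E-series; the 5-jet and mu = 8 give E_8.

E_8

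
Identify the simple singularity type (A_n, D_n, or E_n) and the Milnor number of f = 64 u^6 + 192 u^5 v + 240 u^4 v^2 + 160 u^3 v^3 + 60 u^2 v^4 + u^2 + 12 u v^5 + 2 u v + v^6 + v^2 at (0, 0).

The Hessian of f at 0 has rank 1. Corank 1: A-series; mu = 5 gives A_5.

Type A_5, Milnor number mu = 5.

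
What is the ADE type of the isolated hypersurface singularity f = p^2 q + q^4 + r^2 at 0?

D_{5}

The Hessian of f at 0 is [[0, 0, 0], [0, 0, 0], [0, 0, 2]] with rank 1, so corank 2. A Groebner basis of the Jacobian ideal J(f) in C{p,q,r} is {p^3, p^2/4 + q^3, p*q, r}; counting standard monomials gives mu = 5. Corank 2; j^3 = p^2*q has shape L^2 M (L != M), so D-series; mu = 5 gives D_5.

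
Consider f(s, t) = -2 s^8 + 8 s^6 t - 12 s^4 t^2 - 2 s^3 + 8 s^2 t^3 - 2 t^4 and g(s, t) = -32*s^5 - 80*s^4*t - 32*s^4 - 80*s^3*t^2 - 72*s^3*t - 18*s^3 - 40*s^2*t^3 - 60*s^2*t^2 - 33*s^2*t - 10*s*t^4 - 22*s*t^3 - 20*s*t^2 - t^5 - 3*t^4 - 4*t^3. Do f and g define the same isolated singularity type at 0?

No.

The Hessian of f at 0 is [[0, 0], [0, 0]] with rank 0, so corank 2. A Groebner basis of the Jacobian ideal J(f) in C{s,t} is {t^3, s^2}; counting standard monomials gives mu = 6. Corank 2; j^3 = -2*s^3 is a perfect cube, so E-series; the 4-jet and mu = 6 give E_6. The Hessian of g at 0 is [[0, 0], [0, 0]] with rank 0, so corank 2. A Groebner basis of the Jacobian ideal J(g) in C{s,t} is {s*t^2 - 54*s*t/11 - 36*t^2/11, 81*s*t/11 + t^3 + 54*t^2/11, s^2 + 40*s*t/33 + 4*t^2/11}; counting standard monomials gives mu = 5. Corank 2; j^3 = -(2*s + t)*(3*s + 2*t)^2 has shape L^2 M (L != M), so D-series; mu = 5 gives D_5. f is E_6 but g is D_5, hence not right-equivalent.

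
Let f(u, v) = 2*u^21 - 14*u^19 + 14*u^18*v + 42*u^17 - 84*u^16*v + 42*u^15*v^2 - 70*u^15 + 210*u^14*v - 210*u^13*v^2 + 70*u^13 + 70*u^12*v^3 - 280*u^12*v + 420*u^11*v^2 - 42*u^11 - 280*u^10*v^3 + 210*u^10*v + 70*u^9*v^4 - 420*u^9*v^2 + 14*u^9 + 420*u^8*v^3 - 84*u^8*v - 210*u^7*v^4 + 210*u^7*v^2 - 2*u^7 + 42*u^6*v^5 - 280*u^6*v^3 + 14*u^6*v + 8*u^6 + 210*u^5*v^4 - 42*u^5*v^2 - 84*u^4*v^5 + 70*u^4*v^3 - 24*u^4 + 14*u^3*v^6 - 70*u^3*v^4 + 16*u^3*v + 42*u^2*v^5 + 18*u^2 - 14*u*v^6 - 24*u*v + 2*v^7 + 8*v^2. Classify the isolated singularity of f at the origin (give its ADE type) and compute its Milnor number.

The Hessian of f at 0 has rank 1. Corank 1: A-series; mu = 6 gives A_6.

Type A_6, Milnor number mu = 6.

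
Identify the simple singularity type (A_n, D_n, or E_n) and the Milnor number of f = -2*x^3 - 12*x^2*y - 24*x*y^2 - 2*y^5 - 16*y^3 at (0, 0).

Type E8, Milnor number mu = 8.

The Hessian of f at 0 is [[0, 0], [0, 0]] with rank 0, so corank 2. A Groebner basis of the Jacobian ideal J(f) in C{x,y} is {y^4, x^2 + 4*x*y + 4*y^2}; counting standard monomials gives mu = 8. Corank 2; j^3 = -2*(x + 2*y)^3 is a perfect cube, so E-series; the 5-jet and mu = 8 give E_8.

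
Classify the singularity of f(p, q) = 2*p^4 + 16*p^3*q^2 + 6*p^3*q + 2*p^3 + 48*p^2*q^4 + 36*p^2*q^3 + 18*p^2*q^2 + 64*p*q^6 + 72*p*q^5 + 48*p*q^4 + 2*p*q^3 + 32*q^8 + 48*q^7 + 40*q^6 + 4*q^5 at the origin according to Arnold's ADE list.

E7

The Hessian of f at 0 is [[0, 0], [0, 0]] with rank 0, so corank 2. A Groebner basis of the Jacobian ideal J(f) in C{p,q} is {-p^2 + q^4 - q^3/3, p^3, p^2*q + p^2/3 + q^3/9, 4*p^2/3 + p*q^2 + 4*q^3/9}; counting standard monomials gives mu = 7. Corank 2; j^3 = 2*p^3 is a perfect cube, so E-series; the 4-jet and mu = 7 give E_7.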